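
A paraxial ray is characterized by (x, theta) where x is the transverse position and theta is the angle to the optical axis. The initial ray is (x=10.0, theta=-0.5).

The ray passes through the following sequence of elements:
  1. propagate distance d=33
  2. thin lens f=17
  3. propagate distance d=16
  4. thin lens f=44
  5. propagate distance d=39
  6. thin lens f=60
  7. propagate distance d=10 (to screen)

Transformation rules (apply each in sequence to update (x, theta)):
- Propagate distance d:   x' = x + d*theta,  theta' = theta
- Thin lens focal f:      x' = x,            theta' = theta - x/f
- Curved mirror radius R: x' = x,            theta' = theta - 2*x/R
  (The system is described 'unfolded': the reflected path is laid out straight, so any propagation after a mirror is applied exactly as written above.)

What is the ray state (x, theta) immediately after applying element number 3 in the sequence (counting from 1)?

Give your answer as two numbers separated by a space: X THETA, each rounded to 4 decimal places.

Initial: x=10.0000 theta=-0.5000
After 1 (propagate distance d=33): x=-6.5000 theta=-0.5000
After 2 (thin lens f=17): x=-6.5000 theta=-2/17 (≈-0.1176)
After 3 (propagate distance d=16): x=-285/34 (≈-8.3824) theta=-2/17 (≈-0.1176)
Rounded to 4 decimal places: x = -8.3824, theta = -0.1176

Answer: -8.3824 -0.1176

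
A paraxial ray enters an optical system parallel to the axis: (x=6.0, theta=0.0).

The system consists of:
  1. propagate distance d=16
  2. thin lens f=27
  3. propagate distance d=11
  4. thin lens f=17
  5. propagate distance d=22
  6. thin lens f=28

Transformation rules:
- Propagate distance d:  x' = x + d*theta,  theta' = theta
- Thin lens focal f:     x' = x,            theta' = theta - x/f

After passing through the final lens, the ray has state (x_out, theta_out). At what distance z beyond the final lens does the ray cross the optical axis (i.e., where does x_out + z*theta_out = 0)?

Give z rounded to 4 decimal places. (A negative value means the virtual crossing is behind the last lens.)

Initial: x=6.0000 theta=0.0000
After 1 (propagate distance d=16): x=6.0000 theta=0.0000
After 2 (thin lens f=27): x=6.0000 theta=-2/9 (≈-0.2222)
After 3 (propagate distance d=11): x=32/9 (≈3.5556) theta=-2/9 (≈-0.2222)
After 4 (thin lens f=17): x=32/9 (≈3.5556) theta=-22/51 (≈-0.4314)
After 5 (propagate distance d=22): x=-908/153 (≈-5.9346) theta=-22/51 (≈-0.4314)
After 6 (thin lens f=28): x=-908/153 (≈-5.9346) theta=-235/1071 (≈-0.2194)
z_focus = -x_out/theta_out = -(-908/153)/(-235/1071) = -6356/235 ≈ -27.0468
Rounded to 4 decimal places: z = -27.0468

Answer: -27.0468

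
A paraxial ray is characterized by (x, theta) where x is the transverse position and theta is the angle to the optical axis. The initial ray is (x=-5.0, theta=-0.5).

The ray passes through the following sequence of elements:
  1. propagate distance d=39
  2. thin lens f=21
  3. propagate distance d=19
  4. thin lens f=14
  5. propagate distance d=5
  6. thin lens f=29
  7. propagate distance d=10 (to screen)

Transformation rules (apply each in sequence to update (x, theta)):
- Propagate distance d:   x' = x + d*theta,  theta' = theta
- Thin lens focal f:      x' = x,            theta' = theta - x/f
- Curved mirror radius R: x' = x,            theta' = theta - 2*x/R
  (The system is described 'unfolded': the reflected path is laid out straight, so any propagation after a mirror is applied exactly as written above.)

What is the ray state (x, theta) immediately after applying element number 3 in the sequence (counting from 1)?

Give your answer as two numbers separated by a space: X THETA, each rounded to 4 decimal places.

Initial: x=-5.0000 theta=-0.5000
After 1 (propagate distance d=39): x=-24.5000 theta=-0.5000
After 2 (thin lens f=21): x=-24.5000 theta=2/3 (≈0.6667)
After 3 (propagate distance d=19): x=-71/6 (≈-11.8333) theta=2/3 (≈0.6667)
Rounded to 4 decimal places: x = -11.8333, theta = 0.6667

Answer: -11.8333 0.6667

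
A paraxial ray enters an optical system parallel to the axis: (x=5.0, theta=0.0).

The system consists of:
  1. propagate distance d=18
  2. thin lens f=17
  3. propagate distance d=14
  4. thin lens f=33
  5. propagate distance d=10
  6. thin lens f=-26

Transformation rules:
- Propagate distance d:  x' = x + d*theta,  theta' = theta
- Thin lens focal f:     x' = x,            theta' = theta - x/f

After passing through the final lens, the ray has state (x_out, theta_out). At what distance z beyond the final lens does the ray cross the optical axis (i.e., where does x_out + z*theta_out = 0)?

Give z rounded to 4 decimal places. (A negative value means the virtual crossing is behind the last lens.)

Initial: x=5.0000 theta=0.0000
After 1 (propagate distance d=18): x=5.0000 theta=0.0000
After 2 (thin lens f=17): x=5.0000 theta=-5/17 (≈-0.2941)
After 3 (propagate distance d=14): x=15/17 (≈0.8824) theta=-5/17 (≈-0.2941)
After 4 (thin lens f=33): x=15/17 (≈0.8824) theta=-60/187 (≈-0.3209)
After 5 (propagate distance d=10): x=-435/187 (≈-2.3262) theta=-60/187 (≈-0.3209)
After 6 (thin lens f=-26): x=-435/187 (≈-2.3262) theta=-1995/4862 (≈-0.4103)
z_focus = -x_out/theta_out = -(-435/187)/(-1995/4862) = -754/133 ≈ -5.6692
Rounded to 4 decimal places: z = -5.6692

Answer: -5.6692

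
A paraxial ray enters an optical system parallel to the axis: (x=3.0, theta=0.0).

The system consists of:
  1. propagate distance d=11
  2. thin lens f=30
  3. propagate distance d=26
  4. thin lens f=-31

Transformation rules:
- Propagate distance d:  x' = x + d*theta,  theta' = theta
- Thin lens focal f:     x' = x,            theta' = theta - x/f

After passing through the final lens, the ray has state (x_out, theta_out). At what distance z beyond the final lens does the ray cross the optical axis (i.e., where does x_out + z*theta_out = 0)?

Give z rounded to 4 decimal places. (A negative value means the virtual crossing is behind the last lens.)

Initial: x=3.0000 theta=0.0000
After 1 (propagate distance d=11): x=3.0000 theta=0.0000
After 2 (thin lens f=30): x=3.0000 theta=-0.1000
After 3 (propagate distance d=26): x=0.4000 theta=-0.1000
After 4 (thin lens f=-31): x=0.4000 theta=-27/310 (≈-0.0871)
z_focus = -x_out/theta_out = -(0.4000)/(-27/310) = 124/27 ≈ 4.5926
Rounded to 4 decimal places: z = 4.5926

Answer: 4.5926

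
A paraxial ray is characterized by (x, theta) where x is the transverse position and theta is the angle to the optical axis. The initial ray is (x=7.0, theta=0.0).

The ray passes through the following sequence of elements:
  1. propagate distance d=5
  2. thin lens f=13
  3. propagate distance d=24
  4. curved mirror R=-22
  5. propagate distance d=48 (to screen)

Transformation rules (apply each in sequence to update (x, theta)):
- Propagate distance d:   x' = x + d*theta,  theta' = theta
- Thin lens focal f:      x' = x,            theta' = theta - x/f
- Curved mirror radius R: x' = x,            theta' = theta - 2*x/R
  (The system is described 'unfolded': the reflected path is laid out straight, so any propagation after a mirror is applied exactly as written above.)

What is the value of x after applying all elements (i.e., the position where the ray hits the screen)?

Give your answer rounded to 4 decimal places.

Answer: -57.6154

Derivation:
Initial: x=7.0000 theta=0.0000
After 1 (propagate distance d=5): x=7.0000 theta=0.0000
After 2 (thin lens f=13): x=7.0000 theta=-7/13 (≈-0.5385)
After 3 (propagate distance d=24): x=-77/13 (≈-5.9231) theta=-7/13 (≈-0.5385)
After 4 (curved mirror R=-22): x=-77/13 (≈-5.9231) theta=-14/13 (≈-1.0769)
After 5 (propagate distance d=48 (to screen)): x=-749/13 (≈-57.6154) theta=-14/13 (≈-1.0769)
Rounded to 4 decimal places: x = -57.6154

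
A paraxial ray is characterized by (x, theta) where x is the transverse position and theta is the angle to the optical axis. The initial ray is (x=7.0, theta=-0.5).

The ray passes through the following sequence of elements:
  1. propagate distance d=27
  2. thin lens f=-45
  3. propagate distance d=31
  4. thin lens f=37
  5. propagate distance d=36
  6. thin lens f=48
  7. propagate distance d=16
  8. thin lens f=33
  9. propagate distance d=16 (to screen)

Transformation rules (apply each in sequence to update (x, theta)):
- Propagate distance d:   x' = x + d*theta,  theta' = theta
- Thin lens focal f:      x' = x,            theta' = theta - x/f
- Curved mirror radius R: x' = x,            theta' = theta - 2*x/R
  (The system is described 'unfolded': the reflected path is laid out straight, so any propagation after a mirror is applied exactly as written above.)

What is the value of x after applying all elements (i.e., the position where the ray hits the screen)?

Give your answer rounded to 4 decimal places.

Answer: 1.4838

Derivation:
Initial: x=7.0000 theta=-0.5000
After 1 (propagate distance d=27): x=-6.5000 theta=-0.5000
After 2 (thin lens f=-45): x=-6.5000 theta=-29/45 (≈-0.6444)
After 3 (propagate distance d=31): x=-2383/90 (≈-26.4778) theta=-29/45 (≈-0.6444)
After 4 (thin lens f=37): x=-2383/90 (≈-26.4778) theta=79/1110 (≈0.0712)
After 5 (propagate distance d=36): x=-79639/3330 (≈-23.9156) theta=79/1110 (≈0.0712)
After 6 (thin lens f=48): x=-79639/3330 (≈-23.9156) theta=18203/31968 (≈0.5694)
After 7 (propagate distance d=16): x=-73951/4995 (≈-14.8050) theta=18203/31968 (≈0.5694)
After 8 (thin lens f=33): x=-73951/4995 (≈-14.8050) theta=5369927/5274720 (≈1.0180)
After 9 (propagate distance d=16 (to screen)): x=489161/329670 (≈1.4838) theta=5369927/5274720 (≈1.0180)
Rounded to 4 decimal places: x = 1.4838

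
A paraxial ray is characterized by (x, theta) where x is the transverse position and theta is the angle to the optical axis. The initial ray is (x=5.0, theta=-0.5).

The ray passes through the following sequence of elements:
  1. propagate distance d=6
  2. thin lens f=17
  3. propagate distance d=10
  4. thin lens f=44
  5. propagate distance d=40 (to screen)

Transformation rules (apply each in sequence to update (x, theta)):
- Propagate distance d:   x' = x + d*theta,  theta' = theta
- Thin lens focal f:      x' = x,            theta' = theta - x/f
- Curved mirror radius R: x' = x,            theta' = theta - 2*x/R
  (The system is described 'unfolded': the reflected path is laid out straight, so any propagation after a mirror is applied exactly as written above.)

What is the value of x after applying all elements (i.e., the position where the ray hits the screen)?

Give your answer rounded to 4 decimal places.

Initial: x=5.0000 theta=-0.5000
After 1 (propagate distance d=6): x=2.0000 theta=-0.5000
After 2 (thin lens f=17): x=2.0000 theta=-21/34 (≈-0.6176)
After 3 (propagate distance d=10): x=-71/17 (≈-4.1765) theta=-21/34 (≈-0.6176)
After 4 (thin lens f=44): x=-71/17 (≈-4.1765) theta=-23/44 (≈-0.5227)
After 5 (propagate distance d=40 (to screen)): x=-4691/187 (≈-25.0856) theta=-23/44 (≈-0.5227)
Rounded to 4 decimal places: x = -25.0856

Answer: -25.0856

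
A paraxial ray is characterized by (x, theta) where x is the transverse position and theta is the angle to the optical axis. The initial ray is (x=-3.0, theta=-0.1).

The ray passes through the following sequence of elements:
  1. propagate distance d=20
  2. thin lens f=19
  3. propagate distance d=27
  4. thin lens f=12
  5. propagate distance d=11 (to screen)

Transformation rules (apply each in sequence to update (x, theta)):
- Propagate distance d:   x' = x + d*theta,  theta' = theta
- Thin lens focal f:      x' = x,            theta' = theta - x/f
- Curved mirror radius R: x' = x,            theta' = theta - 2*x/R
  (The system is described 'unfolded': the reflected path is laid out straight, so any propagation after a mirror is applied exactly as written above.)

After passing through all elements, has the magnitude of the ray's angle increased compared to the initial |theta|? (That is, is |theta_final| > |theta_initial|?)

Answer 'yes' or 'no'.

Answer: yes

Derivation:
Initial: x=-3.0000 theta=-0.1000
After 1 (propagate distance d=20): x=-5.0000 theta=-0.1000
After 2 (thin lens f=19): x=-5.0000 theta=31/190 (≈0.1632)
After 3 (propagate distance d=27): x=-113/190 (≈-0.5947) theta=31/190 (≈0.1632)
After 4 (thin lens f=12): x=-113/190 (≈-0.5947) theta=97/456 (≈0.2127)
After 5 (propagate distance d=11 (to screen)): x=3979/2280 (≈1.7452) theta=97/456 (≈0.2127)
|theta_initial|=0.1000 |theta_final|=97/456 (≈0.2127) -> increased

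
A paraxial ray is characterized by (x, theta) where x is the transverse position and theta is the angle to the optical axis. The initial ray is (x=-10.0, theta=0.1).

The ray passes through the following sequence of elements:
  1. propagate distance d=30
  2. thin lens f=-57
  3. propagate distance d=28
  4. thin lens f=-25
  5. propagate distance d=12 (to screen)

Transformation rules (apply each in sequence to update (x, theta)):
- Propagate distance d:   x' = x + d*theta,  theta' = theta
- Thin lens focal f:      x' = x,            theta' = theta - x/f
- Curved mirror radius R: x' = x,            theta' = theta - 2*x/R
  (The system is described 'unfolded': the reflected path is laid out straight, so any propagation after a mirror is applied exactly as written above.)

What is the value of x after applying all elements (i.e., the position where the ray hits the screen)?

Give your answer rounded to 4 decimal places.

Answer: -11.5788

Derivation:
Initial: x=-10.0000 theta=0.1000
After 1 (propagate distance d=30): x=-7.0000 theta=0.1000
After 2 (thin lens f=-57): x=-7.0000 theta=-13/570 (≈-0.0228)
After 3 (propagate distance d=28): x=-2177/285 (≈-7.6386) theta=-13/570 (≈-0.0228)
After 4 (thin lens f=-25): x=-2177/285 (≈-7.6386) theta=-4679/14250 (≈-0.3284)
After 5 (propagate distance d=12 (to screen)): x=-82499/7125 (≈-11.5788) theta=-4679/14250 (≈-0.3284)
Rounded to 4 decimal places: x = -11.5788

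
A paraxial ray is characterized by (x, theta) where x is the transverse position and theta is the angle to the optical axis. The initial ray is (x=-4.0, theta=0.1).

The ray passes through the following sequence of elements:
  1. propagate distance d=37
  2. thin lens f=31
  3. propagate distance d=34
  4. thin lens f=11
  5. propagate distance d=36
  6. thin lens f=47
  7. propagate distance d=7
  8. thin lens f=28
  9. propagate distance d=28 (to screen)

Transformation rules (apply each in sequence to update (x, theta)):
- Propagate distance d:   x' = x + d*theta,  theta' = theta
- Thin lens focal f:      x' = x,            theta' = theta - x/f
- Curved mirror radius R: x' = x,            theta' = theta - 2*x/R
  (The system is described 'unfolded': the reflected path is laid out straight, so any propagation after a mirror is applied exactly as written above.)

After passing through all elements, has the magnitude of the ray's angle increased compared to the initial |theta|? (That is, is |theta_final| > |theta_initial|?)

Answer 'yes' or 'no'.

Initial: x=-4.0000 theta=0.1000
After 1 (propagate distance d=37): x=-0.3000 theta=0.1000
After 2 (thin lens f=31): x=-0.3000 theta=17/155 (≈0.1097)
After 3 (propagate distance d=34): x=1063/310 (≈3.4290) theta=17/155 (≈0.1097)
After 4 (thin lens f=11): x=1063/310 (≈3.4290) theta=-689/3410 (≈-0.2021)
After 5 (propagate distance d=36): x=-13111/3410 (≈-3.8449) theta=-689/3410 (≈-0.2021)
After 6 (thin lens f=47): x=-13111/3410 (≈-3.8449) theta=-876/7285 (≈-0.1202)
After 7 (propagate distance d=7): x=-751121/160270 (≈-4.6866) theta=-876/7285 (≈-0.1202)
After 8 (thin lens f=28): x=-751121/160270 (≈-4.6866) theta=6043/128216 (≈0.0471)
After 9 (propagate distance d=28 (to screen)): x=-24528/7285 (≈-3.3669) theta=6043/128216 (≈0.0471)
|theta_initial|=0.1000 |theta_final|=6043/128216 (≈0.0471) -> not increased

Answer: no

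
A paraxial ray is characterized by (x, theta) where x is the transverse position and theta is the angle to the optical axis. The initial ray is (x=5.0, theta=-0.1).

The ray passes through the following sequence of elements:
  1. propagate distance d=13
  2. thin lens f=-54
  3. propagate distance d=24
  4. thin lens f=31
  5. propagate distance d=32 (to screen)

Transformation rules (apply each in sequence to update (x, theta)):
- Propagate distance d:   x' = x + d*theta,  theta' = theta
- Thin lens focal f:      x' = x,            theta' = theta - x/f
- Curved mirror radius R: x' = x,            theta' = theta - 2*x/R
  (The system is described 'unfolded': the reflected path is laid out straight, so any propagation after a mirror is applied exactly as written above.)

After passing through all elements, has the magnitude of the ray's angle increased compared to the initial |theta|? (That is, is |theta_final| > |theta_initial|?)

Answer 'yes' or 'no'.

Answer: yes

Derivation:
Initial: x=5.0000 theta=-0.1000
After 1 (propagate distance d=13): x=3.7000 theta=-0.1000
After 2 (thin lens f=-54): x=3.7000 theta=-17/540 (≈-0.0315)
After 3 (propagate distance d=24): x=53/18 (≈2.9444) theta=-17/540 (≈-0.0315)
After 4 (thin lens f=31): x=53/18 (≈2.9444) theta=-2117/16740 (≈-0.1265)
After 5 (propagate distance d=32 (to screen)): x=-9227/8370 (≈-1.1024) theta=-2117/16740 (≈-0.1265)
|theta_initial|=0.1000 |theta_final|=2117/16740 (≈0.1265) -> increased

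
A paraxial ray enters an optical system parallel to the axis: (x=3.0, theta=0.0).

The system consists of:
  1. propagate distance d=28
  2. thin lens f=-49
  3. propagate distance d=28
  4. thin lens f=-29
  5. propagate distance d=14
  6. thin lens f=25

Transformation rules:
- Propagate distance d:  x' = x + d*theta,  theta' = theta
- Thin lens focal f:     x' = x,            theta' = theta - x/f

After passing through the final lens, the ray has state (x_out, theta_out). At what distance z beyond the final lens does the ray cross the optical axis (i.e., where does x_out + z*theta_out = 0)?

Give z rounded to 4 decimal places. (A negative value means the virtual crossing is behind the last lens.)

Answer: 87.0900

Derivation:
Initial: x=3.0000 theta=0.0000
After 1 (propagate distance d=28): x=3.0000 theta=0.0000
After 2 (thin lens f=-49): x=3.0000 theta=3/49 (≈0.0612)
After 3 (propagate distance d=28): x=33/7 (≈4.7143) theta=3/49 (≈0.0612)
After 4 (thin lens f=-29): x=33/7 (≈4.7143) theta=318/1421 (≈0.2238)
After 5 (propagate distance d=14): x=1593/203 (≈7.8473) theta=318/1421 (≈0.2238)
After 6 (thin lens f=25): x=1593/203 (≈7.8473) theta=-3201/35525 (≈-0.0901)
z_focus = -x_out/theta_out = -(1593/203)/(-3201/35525) = 92925/1067 ≈ 87.0900
Rounded to 4 decimal places: z = 87.0900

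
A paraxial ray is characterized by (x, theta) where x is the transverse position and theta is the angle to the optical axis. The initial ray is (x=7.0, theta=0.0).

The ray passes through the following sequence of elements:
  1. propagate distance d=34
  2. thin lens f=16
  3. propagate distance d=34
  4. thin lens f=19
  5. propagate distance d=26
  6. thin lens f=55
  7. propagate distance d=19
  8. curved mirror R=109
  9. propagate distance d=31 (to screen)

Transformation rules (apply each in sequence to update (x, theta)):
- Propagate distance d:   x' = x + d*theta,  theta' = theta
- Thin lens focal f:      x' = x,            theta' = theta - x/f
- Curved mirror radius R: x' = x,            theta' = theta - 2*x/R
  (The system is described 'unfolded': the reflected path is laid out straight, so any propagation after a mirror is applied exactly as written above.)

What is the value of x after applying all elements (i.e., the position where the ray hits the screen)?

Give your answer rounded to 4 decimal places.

Answer: 1.4820

Derivation:
Initial: x=7.0000 theta=0.0000
After 1 (propagate distance d=34): x=7.0000 theta=0.0000
After 2 (thin lens f=16): x=7.0000 theta=-0.4375
After 3 (propagate distance d=34): x=-7.8750 theta=-0.4375
After 4 (thin lens f=19): x=-7.8750 theta=-7/304 (≈-0.0230)
After 5 (propagate distance d=26): x=-161/19 (≈-8.4737) theta=-7/304 (≈-0.0230)
After 6 (thin lens f=55): x=-161/19 (≈-8.4737) theta=2191/16720 (≈0.1310)
After 7 (propagate distance d=19): x=-100051/16720 (≈-5.9839) theta=2191/16720 (≈0.1310)
After 8 (curved mirror R=109): x=-100051/16720 (≈-5.9839) theta=438921/1822480 (≈0.2408)
After 9 (propagate distance d=31 (to screen)): x=168812/113905 (≈1.4820) theta=438921/1822480 (≈0.2408)
Rounded to 4 decimal places: x = 1.4820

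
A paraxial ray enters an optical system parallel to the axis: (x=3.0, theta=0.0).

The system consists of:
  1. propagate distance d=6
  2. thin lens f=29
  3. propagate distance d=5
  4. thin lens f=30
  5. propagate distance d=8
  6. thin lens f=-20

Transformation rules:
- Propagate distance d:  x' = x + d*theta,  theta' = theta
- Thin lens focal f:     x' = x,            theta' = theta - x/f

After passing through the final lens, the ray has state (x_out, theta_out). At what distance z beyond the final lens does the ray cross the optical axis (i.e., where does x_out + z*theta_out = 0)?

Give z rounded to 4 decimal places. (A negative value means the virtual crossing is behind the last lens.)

Answer: 7.2727

Derivation:
Initial: x=3.0000 theta=0.0000
After 1 (propagate distance d=6): x=3.0000 theta=0.0000
After 2 (thin lens f=29): x=3.0000 theta=-3/29 (≈-0.1034)
After 3 (propagate distance d=5): x=72/29 (≈2.4828) theta=-3/29 (≈-0.1034)
After 4 (thin lens f=30): x=72/29 (≈2.4828) theta=-27/145 (≈-0.1862)
After 5 (propagate distance d=8): x=144/145 (≈0.9931) theta=-27/145 (≈-0.1862)
After 6 (thin lens f=-20): x=144/145 (≈0.9931) theta=-99/725 (≈-0.1366)
z_focus = -x_out/theta_out = -(144/145)/(-99/725) = 80/11 ≈ 7.2727
Rounded to 4 decimal places: z = 7.2727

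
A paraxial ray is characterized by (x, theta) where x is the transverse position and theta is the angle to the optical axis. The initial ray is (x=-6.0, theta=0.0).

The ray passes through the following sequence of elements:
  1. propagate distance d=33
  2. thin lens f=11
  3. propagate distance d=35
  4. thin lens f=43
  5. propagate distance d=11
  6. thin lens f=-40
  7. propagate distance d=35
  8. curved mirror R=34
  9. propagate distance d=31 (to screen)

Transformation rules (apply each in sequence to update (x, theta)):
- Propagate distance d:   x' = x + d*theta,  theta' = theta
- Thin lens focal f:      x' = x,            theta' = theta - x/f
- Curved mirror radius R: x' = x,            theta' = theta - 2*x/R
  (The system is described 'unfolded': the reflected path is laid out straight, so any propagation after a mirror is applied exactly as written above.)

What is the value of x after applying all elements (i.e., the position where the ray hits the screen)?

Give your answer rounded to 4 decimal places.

Answer: -11.5829

Derivation:
Initial: x=-6.0000 theta=0.0000
After 1 (propagate distance d=33): x=-6.0000 theta=0.0000
After 2 (thin lens f=11): x=-6.0000 theta=6/11 (≈0.5455)
After 3 (propagate distance d=35): x=144/11 (≈13.0909) theta=6/11 (≈0.5455)
After 4 (thin lens f=43): x=144/11 (≈13.0909) theta=114/473 (≈0.2410)
After 5 (propagate distance d=11): x=7446/473 (≈15.7421) theta=114/473 (≈0.2410)
After 6 (thin lens f=-40): x=7446/473 (≈15.7421) theta=6003/9460 (≈0.6346)
After 7 (propagate distance d=35): x=71805/1892 (≈37.9519) theta=6003/9460 (≈0.6346)
After 8 (curved mirror R=34): x=71805/1892 (≈37.9519) theta=-128487/80410 (≈-1.5979)
After 9 (propagate distance d=31 (to screen)): x=-1862769/160820 (≈-11.5829) theta=-128487/80410 (≈-1.5979)
Rounded to 4 decimal places: x = -11.5829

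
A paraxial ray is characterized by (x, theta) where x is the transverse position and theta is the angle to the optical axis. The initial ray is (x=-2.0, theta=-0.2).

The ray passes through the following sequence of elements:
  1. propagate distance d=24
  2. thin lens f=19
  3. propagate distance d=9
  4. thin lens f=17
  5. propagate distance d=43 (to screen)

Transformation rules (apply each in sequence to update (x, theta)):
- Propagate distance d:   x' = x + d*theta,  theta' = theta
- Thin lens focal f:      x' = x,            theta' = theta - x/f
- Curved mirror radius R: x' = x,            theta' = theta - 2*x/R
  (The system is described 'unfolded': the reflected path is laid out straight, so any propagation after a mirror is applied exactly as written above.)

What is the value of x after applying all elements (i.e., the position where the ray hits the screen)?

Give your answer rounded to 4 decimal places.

Answer: 15.0161

Derivation:
Initial: x=-2.0000 theta=-0.2000
After 1 (propagate distance d=24): x=-6.8000 theta=-0.2000
After 2 (thin lens f=19): x=-6.8000 theta=3/19 (≈0.1579)
After 3 (propagate distance d=9): x=-511/95 (≈-5.3789) theta=3/19 (≈0.1579)
After 4 (thin lens f=17): x=-511/95 (≈-5.3789) theta=766/1615 (≈0.4743)
After 5 (propagate distance d=43 (to screen)): x=24251/1615 (≈15.0161) theta=766/1615 (≈0.4743)
Rounded to 4 decimal places: x = 15.0161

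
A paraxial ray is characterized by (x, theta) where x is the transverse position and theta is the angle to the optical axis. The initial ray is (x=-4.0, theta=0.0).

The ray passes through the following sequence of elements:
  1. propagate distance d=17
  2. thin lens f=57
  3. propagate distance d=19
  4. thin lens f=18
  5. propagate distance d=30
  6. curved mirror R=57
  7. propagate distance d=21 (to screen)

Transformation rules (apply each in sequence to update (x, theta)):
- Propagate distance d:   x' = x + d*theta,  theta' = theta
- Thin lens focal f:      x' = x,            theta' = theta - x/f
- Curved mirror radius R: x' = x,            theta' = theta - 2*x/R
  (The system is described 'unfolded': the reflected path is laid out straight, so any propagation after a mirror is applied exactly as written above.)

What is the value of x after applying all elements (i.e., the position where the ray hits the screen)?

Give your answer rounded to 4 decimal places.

Initial: x=-4.0000 theta=0.0000
After 1 (propagate distance d=17): x=-4.0000 theta=0.0000
After 2 (thin lens f=57): x=-4.0000 theta=4/57 (≈0.0702)
After 3 (propagate distance d=19): x=-8/3 (≈-2.6667) theta=4/57 (≈0.0702)
After 4 (thin lens f=18): x=-8/3 (≈-2.6667) theta=112/513 (≈0.2183)
After 5 (propagate distance d=30): x=664/171 (≈3.8830) theta=112/513 (≈0.2183)
After 6 (curved mirror R=57): x=664/171 (≈3.8830) theta=800/9747 (≈0.0821)
After 7 (propagate distance d=21 (to screen)): x=2024/361 (≈5.6066) theta=800/9747 (≈0.0821)
Rounded to 4 decimal places: x = 5.6066

Answer: 5.6066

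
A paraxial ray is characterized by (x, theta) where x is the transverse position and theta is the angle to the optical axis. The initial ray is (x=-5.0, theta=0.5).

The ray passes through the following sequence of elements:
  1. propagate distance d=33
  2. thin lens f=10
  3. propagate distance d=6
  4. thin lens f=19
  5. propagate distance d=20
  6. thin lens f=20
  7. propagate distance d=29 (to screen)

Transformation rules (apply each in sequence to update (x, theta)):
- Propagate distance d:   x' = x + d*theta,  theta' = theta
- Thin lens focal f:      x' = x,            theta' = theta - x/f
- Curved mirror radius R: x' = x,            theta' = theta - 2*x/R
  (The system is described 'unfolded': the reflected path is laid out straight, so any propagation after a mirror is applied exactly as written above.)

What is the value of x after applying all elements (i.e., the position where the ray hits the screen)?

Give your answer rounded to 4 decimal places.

Initial: x=-5.0000 theta=0.5000
After 1 (propagate distance d=33): x=11.5000 theta=0.5000
After 2 (thin lens f=10): x=11.5000 theta=-0.6500
After 3 (propagate distance d=6): x=7.6000 theta=-0.6500
After 4 (thin lens f=19): x=7.6000 theta=-1.0500
After 5 (propagate distance d=20): x=-13.4000 theta=-1.0500
After 6 (thin lens f=20): x=-13.4000 theta=-0.3800
After 7 (propagate distance d=29 (to screen)): x=-24.4200 theta=-0.3800
Rounded to 4 decimal places: x = -24.4200

Answer: -24.4200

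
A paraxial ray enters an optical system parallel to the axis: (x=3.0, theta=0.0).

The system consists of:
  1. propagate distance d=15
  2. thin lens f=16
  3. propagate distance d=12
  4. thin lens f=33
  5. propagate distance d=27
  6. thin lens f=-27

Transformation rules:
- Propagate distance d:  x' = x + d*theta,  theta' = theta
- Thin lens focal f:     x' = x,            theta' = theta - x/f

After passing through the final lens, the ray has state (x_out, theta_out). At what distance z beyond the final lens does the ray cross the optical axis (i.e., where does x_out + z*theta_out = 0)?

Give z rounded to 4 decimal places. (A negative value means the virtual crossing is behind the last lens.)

Answer: -12.5450

Derivation:
Initial: x=3.0000 theta=0.0000
After 1 (propagate distance d=15): x=3.0000 theta=0.0000
After 2 (thin lens f=16): x=3.0000 theta=-0.1875
After 3 (propagate distance d=12): x=0.7500 theta=-0.1875
After 4 (thin lens f=33): x=0.7500 theta=-37/176 (≈-0.2102)
After 5 (propagate distance d=27): x=-867/176 (≈-4.9261) theta=-37/176 (≈-0.2102)
After 6 (thin lens f=-27): x=-867/176 (≈-4.9261) theta=-311/792 (≈-0.3927)
z_focus = -x_out/theta_out = -(-867/176)/(-311/792) = -7803/622 ≈ -12.5450
Rounded to 4 decimal places: z = -12.5450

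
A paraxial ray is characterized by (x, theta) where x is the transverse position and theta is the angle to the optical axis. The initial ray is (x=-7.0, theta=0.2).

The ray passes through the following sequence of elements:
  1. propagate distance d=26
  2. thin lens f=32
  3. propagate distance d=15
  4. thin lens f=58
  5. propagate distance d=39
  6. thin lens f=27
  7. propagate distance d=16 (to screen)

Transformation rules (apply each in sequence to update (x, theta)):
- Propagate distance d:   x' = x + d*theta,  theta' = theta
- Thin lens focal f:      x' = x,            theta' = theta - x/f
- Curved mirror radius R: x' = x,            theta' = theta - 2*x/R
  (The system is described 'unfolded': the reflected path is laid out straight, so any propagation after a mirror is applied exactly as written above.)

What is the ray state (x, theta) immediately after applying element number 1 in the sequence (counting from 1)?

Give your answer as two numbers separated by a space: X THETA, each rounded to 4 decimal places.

Answer: -1.8000 0.2000

Derivation:
Initial: x=-7.0000 theta=0.2000
After 1 (propagate distance d=26): x=-1.8000 theta=0.2000
Rounded to 4 decimal places: x = -1.8000, theta = 0.2000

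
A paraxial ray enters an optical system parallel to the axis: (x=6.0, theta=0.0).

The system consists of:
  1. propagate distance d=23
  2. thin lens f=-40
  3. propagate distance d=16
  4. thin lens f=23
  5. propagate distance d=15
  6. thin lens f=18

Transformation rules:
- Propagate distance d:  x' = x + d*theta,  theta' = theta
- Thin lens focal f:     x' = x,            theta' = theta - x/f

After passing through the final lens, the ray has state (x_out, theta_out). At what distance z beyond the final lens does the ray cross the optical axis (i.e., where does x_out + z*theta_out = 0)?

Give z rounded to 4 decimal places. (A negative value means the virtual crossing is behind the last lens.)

Initial: x=6.0000 theta=0.0000
After 1 (propagate distance d=23): x=6.0000 theta=0.0000
After 2 (thin lens f=-40): x=6.0000 theta=0.1500
After 3 (propagate distance d=16): x=8.4000 theta=0.1500
After 4 (thin lens f=23): x=8.4000 theta=-99/460 (≈-0.2152)
After 5 (propagate distance d=15): x=2379/460 (≈5.1717) theta=-99/460 (≈-0.2152)
After 6 (thin lens f=18): x=2379/460 (≈5.1717) theta=-1387/2760 (≈-0.5025)
z_focus = -x_out/theta_out = -(2379/460)/(-1387/2760) = 14274/1387 ≈ 10.2913
Rounded to 4 decimal places: z = 10.2913

Answer: 10.2913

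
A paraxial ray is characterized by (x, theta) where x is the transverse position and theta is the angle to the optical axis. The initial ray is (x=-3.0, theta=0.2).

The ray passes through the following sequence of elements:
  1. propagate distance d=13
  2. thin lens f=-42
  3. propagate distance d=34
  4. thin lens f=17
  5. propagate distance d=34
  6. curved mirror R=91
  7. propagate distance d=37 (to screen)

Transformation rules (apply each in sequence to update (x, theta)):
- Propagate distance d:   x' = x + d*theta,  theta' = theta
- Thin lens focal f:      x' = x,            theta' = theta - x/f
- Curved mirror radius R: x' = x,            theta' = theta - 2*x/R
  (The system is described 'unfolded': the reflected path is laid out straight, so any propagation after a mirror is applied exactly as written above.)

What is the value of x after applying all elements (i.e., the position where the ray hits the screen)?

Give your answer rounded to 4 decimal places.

Initial: x=-3.0000 theta=0.2000
After 1 (propagate distance d=13): x=-0.4000 theta=0.2000
After 2 (thin lens f=-42): x=-0.4000 theta=4/21 (≈0.1905)
After 3 (propagate distance d=34): x=638/105 (≈6.0762) theta=4/21 (≈0.1905)
After 4 (thin lens f=17): x=638/105 (≈6.0762) theta=-298/1785 (≈-0.1669)
After 5 (propagate distance d=34): x=0.4000 theta=-298/1785 (≈-0.1669)
After 6 (curved mirror R=91): x=0.4000 theta=-4078/23205 (≈-0.1757)
After 7 (propagate distance d=37 (to screen)): x=-141604/23205 (≈-6.1023) theta=-4078/23205 (≈-0.1757)
Rounded to 4 decimal places: x = -6.1023

Answer: -6.1023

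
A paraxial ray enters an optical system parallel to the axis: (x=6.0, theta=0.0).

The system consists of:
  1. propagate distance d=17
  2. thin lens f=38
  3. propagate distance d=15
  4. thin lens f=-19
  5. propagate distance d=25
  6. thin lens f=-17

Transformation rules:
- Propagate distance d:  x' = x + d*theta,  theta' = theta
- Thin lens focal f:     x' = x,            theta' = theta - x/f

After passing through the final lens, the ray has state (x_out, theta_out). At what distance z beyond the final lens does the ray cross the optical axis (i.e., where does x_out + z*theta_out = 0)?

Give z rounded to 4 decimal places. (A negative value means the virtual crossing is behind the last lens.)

Answer: -15.0893

Derivation:
Initial: x=6.0000 theta=0.0000
After 1 (propagate distance d=17): x=6.0000 theta=0.0000
After 2 (thin lens f=38): x=6.0000 theta=-3/19 (≈-0.1579)
After 3 (propagate distance d=15): x=69/19 (≈3.6316) theta=-3/19 (≈-0.1579)
After 4 (thin lens f=-19): x=69/19 (≈3.6316) theta=12/361 (≈0.0332)
After 5 (propagate distance d=25): x=1611/361 (≈4.4626) theta=12/361 (≈0.0332)
After 6 (thin lens f=-17): x=1611/361 (≈4.4626) theta=1815/6137 (≈0.2957)
z_focus = -x_out/theta_out = -(1611/361)/(1815/6137) = -9129/605 ≈ -15.0893
Rounded to 4 decimal places: z = -15.0893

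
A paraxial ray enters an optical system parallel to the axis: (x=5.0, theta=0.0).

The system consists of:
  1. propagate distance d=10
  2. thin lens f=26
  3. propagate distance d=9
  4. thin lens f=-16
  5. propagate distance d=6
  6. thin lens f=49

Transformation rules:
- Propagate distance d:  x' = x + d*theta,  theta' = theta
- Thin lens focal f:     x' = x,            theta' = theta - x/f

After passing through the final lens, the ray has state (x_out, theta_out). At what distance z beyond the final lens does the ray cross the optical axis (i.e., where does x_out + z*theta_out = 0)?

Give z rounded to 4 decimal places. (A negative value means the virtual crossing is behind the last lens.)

Answer: 59.4847

Derivation:
Initial: x=5.0000 theta=0.0000
After 1 (propagate distance d=10): x=5.0000 theta=0.0000
After 2 (thin lens f=26): x=5.0000 theta=-5/26 (≈-0.1923)
After 3 (propagate distance d=9): x=85/26 (≈3.2692) theta=-5/26 (≈-0.1923)
After 4 (thin lens f=-16): x=85/26 (≈3.2692) theta=5/416 (≈0.0120)
After 5 (propagate distance d=6): x=695/208 (≈3.3413) theta=5/416 (≈0.0120)
After 6 (thin lens f=49): x=695/208 (≈3.3413) theta=-1145/20384 (≈-0.0562)
z_focus = -x_out/theta_out = -(695/208)/(-1145/20384) = 13622/229 ≈ 59.4847
Rounded to 4 decimal places: z = 59.4847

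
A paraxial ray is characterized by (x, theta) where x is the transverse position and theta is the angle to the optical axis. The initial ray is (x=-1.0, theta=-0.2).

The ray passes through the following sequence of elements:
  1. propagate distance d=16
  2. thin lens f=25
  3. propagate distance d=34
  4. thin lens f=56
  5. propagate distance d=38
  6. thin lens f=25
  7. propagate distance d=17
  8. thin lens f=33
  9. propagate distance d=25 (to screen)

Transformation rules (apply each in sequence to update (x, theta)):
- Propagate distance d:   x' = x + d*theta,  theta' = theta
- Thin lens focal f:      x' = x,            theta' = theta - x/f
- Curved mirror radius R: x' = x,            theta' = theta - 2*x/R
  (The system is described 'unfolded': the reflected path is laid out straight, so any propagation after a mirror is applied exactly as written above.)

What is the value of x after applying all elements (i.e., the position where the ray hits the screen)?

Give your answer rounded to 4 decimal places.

Initial: x=-1.0000 theta=-0.2000
After 1 (propagate distance d=16): x=-4.2000 theta=-0.2000
After 2 (thin lens f=25): x=-4.2000 theta=-0.0320
After 3 (propagate distance d=34): x=-5.2880 theta=-0.0320
After 4 (thin lens f=56): x=-5.2880 theta=437/7000 (≈0.0624)
After 5 (propagate distance d=38): x=-2041/700 (≈-2.9157) theta=437/7000 (≈0.0624)
After 6 (thin lens f=25): x=-2041/700 (≈-2.9157) theta=6267/35000 (≈0.1791)
After 7 (propagate distance d=17): x=4489/35000 (≈0.1283) theta=6267/35000 (≈0.1791)
After 8 (thin lens f=33): x=4489/35000 (≈0.1283) theta=101161/577500 (≈0.1752)
After 9 (propagate distance d=25 (to screen)): x=743741/165000 (≈4.5075) theta=101161/577500 (≈0.1752)
Rounded to 4 decimal places: x = 4.5075

Answer: 4.5075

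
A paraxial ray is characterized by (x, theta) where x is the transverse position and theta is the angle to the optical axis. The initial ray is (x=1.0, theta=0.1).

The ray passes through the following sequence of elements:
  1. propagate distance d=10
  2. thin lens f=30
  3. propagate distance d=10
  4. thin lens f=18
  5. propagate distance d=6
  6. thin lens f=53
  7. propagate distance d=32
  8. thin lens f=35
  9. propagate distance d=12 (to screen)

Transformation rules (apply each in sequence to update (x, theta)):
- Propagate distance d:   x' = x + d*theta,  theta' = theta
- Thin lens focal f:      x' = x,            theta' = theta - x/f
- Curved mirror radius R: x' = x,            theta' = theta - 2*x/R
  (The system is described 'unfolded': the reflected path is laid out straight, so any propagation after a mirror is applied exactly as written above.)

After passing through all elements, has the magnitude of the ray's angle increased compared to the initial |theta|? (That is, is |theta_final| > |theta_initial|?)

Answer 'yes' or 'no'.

Answer: no

Derivation:
Initial: x=1.0000 theta=0.1000
After 1 (propagate distance d=10): x=2.0000 theta=0.1000
After 2 (thin lens f=30): x=2.0000 theta=1/30 (≈0.0333)
After 3 (propagate distance d=10): x=7/3 (≈2.3333) theta=1/30 (≈0.0333)
After 4 (thin lens f=18): x=7/3 (≈2.3333) theta=-13/135 (≈-0.0963)
After 5 (propagate distance d=6): x=79/45 (≈1.7556) theta=-13/135 (≈-0.0963)
After 6 (thin lens f=53): x=79/45 (≈1.7556) theta=-926/7155 (≈-0.1294)
After 7 (propagate distance d=32): x=-17071/7155 (≈-2.3859) theta=-926/7155 (≈-0.1294)
After 8 (thin lens f=35): x=-17071/7155 (≈-2.3859) theta=-5113/83475 (≈-0.0613)
After 9 (propagate distance d=12 (to screen)): x=-781553/250425 (≈-3.1209) theta=-5113/83475 (≈-0.0613)
|theta_initial|=0.1000 |theta_final|=5113/83475 (≈0.0613) -> not increased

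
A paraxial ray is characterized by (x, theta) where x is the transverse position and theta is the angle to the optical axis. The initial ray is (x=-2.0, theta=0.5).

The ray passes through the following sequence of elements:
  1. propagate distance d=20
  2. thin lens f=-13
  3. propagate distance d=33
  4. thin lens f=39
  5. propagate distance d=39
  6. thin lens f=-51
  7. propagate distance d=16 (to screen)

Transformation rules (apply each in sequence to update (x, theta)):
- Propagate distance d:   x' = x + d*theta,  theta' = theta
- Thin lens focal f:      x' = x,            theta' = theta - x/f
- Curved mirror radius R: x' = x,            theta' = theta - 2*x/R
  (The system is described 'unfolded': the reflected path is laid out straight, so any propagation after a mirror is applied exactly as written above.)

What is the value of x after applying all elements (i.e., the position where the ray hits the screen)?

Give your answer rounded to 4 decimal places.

Answer: 56.6106

Derivation:
Initial: x=-2.0000 theta=0.5000
After 1 (propagate distance d=20): x=8.0000 theta=0.5000
After 2 (thin lens f=-13): x=8.0000 theta=29/26 (≈1.1154)
After 3 (propagate distance d=33): x=1165/26 (≈44.8077) theta=29/26 (≈1.1154)
After 4 (thin lens f=39): x=1165/26 (≈44.8077) theta=-17/507 (≈-0.0335)
After 5 (propagate distance d=39): x=43.5000 theta=-17/507 (≈-0.0335)
After 6 (thin lens f=-51): x=43.5000 theta=14125/17238 (≈0.8194)
After 7 (propagate distance d=16 (to screen)): x=975853/17238 (≈56.6106) theta=14125/17238 (≈0.8194)
Rounded to 4 decimal places: x = 56.6106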